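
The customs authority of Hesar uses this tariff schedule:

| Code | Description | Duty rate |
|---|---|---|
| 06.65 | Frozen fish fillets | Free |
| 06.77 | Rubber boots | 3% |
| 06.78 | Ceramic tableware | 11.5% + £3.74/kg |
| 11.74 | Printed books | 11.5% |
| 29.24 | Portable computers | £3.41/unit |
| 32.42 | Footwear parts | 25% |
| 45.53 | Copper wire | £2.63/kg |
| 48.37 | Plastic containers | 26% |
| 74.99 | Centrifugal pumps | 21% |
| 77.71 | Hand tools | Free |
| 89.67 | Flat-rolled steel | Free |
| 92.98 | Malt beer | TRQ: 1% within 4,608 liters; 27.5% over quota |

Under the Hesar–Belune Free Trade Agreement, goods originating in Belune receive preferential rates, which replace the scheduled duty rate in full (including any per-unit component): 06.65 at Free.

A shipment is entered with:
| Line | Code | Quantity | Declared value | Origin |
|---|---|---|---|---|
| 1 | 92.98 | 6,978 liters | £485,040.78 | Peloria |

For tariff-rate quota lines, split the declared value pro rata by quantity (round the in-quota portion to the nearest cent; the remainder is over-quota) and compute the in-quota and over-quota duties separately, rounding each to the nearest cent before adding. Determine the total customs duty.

£48,506.16

Line 1 (92.98, Peloria, 6,978 liters, £485,040.78):
Code 92.98 is under a tariff-rate quota (threshold 4,608 liters). In-quota: 4,608 liters at 1%; over-quota: 2,370 liters at 27.5%.
Pro-rata value split: in-quota = £485,040.78 × 4,608/6,978 = £320,302.08; over-quota = £485,040.78 − £320,302.08 = £164,738.70.
In-quota duty = £320,302.08 × 1% = £3,203.02. Over-quota duty = £164,738.70 × 27.5% = £45,303.14.
Line duty = £3,203.02 + £45,303.14 = £48,506.16.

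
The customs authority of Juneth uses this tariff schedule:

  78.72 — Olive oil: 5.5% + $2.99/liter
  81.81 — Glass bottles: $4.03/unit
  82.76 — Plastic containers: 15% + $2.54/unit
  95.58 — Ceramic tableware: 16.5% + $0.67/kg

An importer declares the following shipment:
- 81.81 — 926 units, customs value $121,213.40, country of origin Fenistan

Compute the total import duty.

Line 1 (81.81, Fenistan, 926 units, $121,213.40):
Base rate for 81.81 is $4.03/unit.
Duty = 926 × $4.03 = $3,731.78.

$3,731.78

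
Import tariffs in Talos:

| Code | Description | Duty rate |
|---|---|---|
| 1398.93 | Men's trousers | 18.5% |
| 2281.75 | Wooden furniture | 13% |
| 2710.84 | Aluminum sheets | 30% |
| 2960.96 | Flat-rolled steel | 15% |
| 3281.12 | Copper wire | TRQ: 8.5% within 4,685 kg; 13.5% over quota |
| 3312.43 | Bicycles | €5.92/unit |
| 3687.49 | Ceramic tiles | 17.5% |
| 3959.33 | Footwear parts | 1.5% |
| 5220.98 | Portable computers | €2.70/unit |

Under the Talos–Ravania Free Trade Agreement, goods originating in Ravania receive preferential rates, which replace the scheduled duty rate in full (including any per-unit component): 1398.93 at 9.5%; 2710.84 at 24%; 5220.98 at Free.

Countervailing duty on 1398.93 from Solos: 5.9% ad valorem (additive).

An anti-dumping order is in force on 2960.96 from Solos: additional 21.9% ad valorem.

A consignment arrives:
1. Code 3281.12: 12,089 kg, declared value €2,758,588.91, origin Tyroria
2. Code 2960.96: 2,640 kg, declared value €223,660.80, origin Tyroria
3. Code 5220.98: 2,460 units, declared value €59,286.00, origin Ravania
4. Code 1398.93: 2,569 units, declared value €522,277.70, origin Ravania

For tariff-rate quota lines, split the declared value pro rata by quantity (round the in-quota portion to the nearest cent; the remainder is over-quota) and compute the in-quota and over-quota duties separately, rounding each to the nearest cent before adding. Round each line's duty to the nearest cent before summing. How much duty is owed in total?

Line 1 (3281.12, Tyroria, 12,089 kg, €2,758,588.91):
Code 3281.12 is under a tariff-rate quota (threshold 4,685 kg). In-quota: 4,685 kg at 8.5%; over-quota: 7,404 kg at 13.5%.
Pro-rata value split: in-quota = €2,758,588.91 × 4,685/12,089 = €1,069,070.15; over-quota = €2,758,588.91 − €1,069,070.15 = €1,689,518.76.
In-quota duty = €1,069,070.15 × 8.5% = €90,870.96. Over-quota duty = €1,689,518.76 × 13.5% = €228,085.03.
Line duty = €90,870.96 + €228,085.03 = €318,955.99.
Line 2 (2960.96, Tyroria, 2,640 kg, €223,660.80):
Base rate for 2960.96 is 15%.
The additional-duty order on 2960.96 targets Solos, not Tyroria; it does not apply.
Duty = €223,660.80 × 15% = €33,549.12.
Line 3 (5220.98, Ravania, 2,460 units, €59,286.00):
Base rate for 5220.98 is €2.70/unit.
Origin Ravania qualifies under the Talos–Ravania agreement and 5220.98 is covered: preferential rate Free applies instead.
Duty = €59,286.00 × 0% = €0.00.
Line 4 (1398.93, Ravania, 2,569 units, €522,277.70):
Base rate for 1398.93 is 18.5%.
Origin Ravania qualifies under the Talos–Ravania agreement and 1398.93 is covered: preferential rate 9.5% applies instead.
The additional-duty order on 1398.93 targets Solos, not Ravania; it does not apply.
Duty = €522,277.70 × 9.5% = €49,616.38.
Total = €318,955.99 + €33,549.12 + €0.00 + €49,616.38 = €402,121.49.

€402,121.49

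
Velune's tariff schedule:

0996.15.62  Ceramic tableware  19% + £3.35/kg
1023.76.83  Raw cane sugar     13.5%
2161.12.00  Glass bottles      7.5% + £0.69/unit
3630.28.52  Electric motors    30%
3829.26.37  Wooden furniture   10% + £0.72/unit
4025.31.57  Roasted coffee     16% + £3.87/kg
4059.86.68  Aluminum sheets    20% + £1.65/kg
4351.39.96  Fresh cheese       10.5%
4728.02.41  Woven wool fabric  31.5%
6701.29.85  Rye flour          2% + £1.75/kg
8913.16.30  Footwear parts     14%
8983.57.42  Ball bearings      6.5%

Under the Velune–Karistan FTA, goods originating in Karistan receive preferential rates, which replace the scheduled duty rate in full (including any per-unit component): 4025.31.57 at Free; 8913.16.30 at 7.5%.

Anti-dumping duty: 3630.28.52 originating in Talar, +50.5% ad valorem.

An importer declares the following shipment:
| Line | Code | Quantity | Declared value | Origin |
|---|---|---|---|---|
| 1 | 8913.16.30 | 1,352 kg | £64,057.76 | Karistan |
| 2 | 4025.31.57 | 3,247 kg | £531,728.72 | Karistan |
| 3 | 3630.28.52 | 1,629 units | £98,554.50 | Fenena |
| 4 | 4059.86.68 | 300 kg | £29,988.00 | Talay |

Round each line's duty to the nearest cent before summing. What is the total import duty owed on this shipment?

Line 1 (8913.16.30, Karistan, 1,352 kg, £64,057.76):
Base rate for 8913.16.30 is 14%.
Origin Karistan qualifies under the Velune–Karistan agreement and 8913.16.30 is covered: preferential rate 7.5% applies instead.
Duty = £64,057.76 × 7.5% = £4,804.33.
Line 2 (4025.31.57, Karistan, 3,247 kg, £531,728.72):
Base rate for 4025.31.57 is 16% + £3.87/kg.
Origin Karistan qualifies under the Velune–Karistan agreement and 4025.31.57 is covered: preferential rate Free applies instead.
Duty = £531,728.72 × 0% = £0.00.
Line 3 (3630.28.52, Fenena, 1,629 units, £98,554.50):
Base rate for 3630.28.52 is 30%.
The additional-duty order on 3630.28.52 targets Talar, not Fenena; it does not apply.
Duty = £98,554.50 × 30% = £29,566.35.
Line 4 (4059.86.68, Talay, 300 kg, £29,988.00):
Base rate for 4059.86.68 is 20% + £1.65/kg.
Duty = £29,988.00 × 20% + 300 × £1.65 = £6,492.60.
Total = £4,804.33 + £0.00 + £29,566.35 + £6,492.60 = £40,863.28.

£40,863.28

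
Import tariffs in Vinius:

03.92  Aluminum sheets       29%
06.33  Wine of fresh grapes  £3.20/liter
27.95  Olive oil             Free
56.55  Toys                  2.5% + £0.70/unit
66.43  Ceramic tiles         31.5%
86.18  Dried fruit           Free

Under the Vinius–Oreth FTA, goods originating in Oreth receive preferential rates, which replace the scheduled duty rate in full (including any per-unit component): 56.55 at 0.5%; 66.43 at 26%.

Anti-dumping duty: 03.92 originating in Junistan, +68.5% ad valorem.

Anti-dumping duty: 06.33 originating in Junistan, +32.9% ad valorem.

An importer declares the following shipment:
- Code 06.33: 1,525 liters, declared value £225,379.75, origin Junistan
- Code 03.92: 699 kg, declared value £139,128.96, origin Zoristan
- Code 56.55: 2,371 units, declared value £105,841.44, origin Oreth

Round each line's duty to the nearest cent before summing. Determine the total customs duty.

Line 1 (06.33, Junistan, 1,525 liters, £225,379.75):
Base rate for 06.33 is £3.20/liter.
Additional duty on 06.33 from Junistan: +32.9% ad valorem. Applied ad valorem rate = 32.9%.
Duty = £225,379.75 × 32.9% + 1,525 × £3.20 = £79,029.94.
Line 2 (03.92, Zoristan, 699 kg, £139,128.96):
Base rate for 03.92 is 29%.
The additional-duty order on 03.92 targets Junistan, not Zoristan; it does not apply.
Duty = £139,128.96 × 29% = £40,347.40.
Line 3 (56.55, Oreth, 2,371 units, £105,841.44):
Base rate for 56.55 is 2.5% + £0.70/unit.
Origin Oreth qualifies under the Vinius–Oreth agreement and 56.55 is covered: preferential rate 0.5% applies instead.
Duty = £105,841.44 × 0.5% = £529.21.
Total = £79,029.94 + £40,347.40 + £529.21 = £119,906.55.

£119,906.55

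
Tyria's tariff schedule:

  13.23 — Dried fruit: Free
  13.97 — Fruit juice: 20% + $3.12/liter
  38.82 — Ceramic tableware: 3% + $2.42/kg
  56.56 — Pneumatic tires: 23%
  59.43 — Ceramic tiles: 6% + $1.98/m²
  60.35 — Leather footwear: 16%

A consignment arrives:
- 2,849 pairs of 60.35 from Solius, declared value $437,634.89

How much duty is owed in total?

$70,021.58

Line 1 (60.35, Solius, 2,849 pairs, $437,634.89):
Base rate for 60.35 is 16%.
Duty = $437,634.89 × 16% = $70,021.58.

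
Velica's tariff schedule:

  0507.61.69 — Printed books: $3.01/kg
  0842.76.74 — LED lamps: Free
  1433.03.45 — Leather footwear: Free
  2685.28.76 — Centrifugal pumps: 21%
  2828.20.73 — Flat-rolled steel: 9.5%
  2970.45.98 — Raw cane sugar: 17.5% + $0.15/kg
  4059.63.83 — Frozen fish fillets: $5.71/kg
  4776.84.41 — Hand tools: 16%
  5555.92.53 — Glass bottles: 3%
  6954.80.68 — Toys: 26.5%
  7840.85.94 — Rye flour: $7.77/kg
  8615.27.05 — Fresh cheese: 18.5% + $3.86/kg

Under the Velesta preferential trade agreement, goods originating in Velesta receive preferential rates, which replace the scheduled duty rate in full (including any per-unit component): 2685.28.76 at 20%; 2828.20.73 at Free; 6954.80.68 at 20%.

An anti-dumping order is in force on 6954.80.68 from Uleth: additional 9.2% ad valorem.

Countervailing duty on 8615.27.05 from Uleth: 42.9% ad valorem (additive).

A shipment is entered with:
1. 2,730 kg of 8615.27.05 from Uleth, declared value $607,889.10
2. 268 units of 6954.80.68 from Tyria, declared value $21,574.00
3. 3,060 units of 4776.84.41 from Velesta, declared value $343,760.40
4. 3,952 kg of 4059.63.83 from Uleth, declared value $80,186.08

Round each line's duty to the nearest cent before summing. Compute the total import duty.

$467,066.40

Line 1 (8615.27.05, Uleth, 2,730 kg, $607,889.10):
Base rate for 8615.27.05 is 18.5% + $3.86/kg.
Additional duty on 8615.27.05 from Uleth: +42.9%. Applied ad valorem rate: 18.5% + 42.9% = 61.4%.
Duty = $607,889.10 × 61.4% + 2,730 × $3.86 = $383,781.71.
Line 2 (6954.80.68, Tyria, 268 units, $21,574.00):
Base rate for 6954.80.68 is 26.5%.
6954.80.68 has an FTA preferential rate, but origin Tyria is not Velesta; base rate stands.
The additional-duty order on 6954.80.68 targets Uleth, not Tyria; it does not apply.
Duty = $21,574.00 × 26.5% = $5,717.11.
Line 3 (4776.84.41, Velesta, 3,060 units, $343,760.40):
Base rate for 4776.84.41 is 16%.
Origin Velesta is the FTA partner but 4776.84.41 is not on the preference list; base rate stands.
Duty = $343,760.40 × 16% = $55,001.66.
Line 4 (4059.63.83, Uleth, 3,952 kg, $80,186.08):
Base rate for 4059.63.83 is $5.71/kg.
Duty = 3,952 × $5.71 = $22,565.92.
Total = $383,781.71 + $5,717.11 + $55,001.66 + $22,565.92 = $467,066.40.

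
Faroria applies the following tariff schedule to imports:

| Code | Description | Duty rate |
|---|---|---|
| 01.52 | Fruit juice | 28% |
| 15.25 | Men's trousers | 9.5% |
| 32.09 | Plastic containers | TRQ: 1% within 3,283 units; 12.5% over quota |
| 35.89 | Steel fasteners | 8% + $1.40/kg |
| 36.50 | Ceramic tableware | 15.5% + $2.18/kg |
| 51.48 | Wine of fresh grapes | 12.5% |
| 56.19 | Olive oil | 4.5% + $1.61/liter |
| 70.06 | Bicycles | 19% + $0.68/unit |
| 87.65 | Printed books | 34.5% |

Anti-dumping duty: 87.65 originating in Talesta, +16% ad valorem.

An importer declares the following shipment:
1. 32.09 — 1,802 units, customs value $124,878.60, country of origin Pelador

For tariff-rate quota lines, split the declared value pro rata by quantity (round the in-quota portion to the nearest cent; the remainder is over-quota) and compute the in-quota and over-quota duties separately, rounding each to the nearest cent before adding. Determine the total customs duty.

Line 1 (32.09, Pelador, 1,802 units, $124,878.60):
Code 32.09 is under a tariff-rate quota (threshold 3,283 units). Quantity 1,802 units is within the quota, so the in-quota rate 1% applies to the full value.
Duty = $124,878.60 × 1% = $1,248.79.

$1,248.79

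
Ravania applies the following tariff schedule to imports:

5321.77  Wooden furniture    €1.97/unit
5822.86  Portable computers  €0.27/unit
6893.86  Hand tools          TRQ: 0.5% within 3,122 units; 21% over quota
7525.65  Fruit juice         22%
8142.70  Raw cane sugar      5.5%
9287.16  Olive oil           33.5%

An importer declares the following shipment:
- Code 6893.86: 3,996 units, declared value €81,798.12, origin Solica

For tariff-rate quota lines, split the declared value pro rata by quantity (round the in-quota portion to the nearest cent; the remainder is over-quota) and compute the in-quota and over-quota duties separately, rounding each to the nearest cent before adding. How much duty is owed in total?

€4,076.60

Line 1 (6893.86, Solica, 3,996 units, €81,798.12):
Code 6893.86 is under a tariff-rate quota (threshold 3,122 units). In-quota: 3,122 units at 0.5%; over-quota: 874 units at 21%.
Pro-rata value split: in-quota = €81,798.12 × 3,122/3,996 = €63,907.34; over-quota = €81,798.12 − €63,907.34 = €17,890.78.
In-quota duty = €63,907.34 × 0.5% = €319.54. Over-quota duty = €17,890.78 × 21% = €3,757.06.
Line duty = €319.54 + €3,757.06 = €4,076.60.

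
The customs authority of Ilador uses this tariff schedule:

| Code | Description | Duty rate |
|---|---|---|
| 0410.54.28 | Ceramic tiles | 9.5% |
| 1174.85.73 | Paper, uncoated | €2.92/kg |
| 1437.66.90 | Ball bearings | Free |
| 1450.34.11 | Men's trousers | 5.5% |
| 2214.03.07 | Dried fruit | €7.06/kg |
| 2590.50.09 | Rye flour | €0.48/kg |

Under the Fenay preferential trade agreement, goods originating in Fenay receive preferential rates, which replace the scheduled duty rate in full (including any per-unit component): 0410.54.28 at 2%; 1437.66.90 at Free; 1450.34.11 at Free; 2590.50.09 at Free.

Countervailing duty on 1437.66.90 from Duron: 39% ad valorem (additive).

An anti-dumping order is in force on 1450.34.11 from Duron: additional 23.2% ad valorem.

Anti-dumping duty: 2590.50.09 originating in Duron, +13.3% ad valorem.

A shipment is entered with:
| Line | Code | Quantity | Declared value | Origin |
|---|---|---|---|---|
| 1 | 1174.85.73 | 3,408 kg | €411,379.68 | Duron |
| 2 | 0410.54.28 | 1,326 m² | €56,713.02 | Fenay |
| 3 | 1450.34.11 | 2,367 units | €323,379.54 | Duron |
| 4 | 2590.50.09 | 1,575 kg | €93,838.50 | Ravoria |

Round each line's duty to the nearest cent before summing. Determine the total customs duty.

Line 1 (1174.85.73, Duron, 3,408 kg, €411,379.68):
Base rate for 1174.85.73 is €2.92/kg.
Duty = 3,408 × €2.92 = €9,951.36.
Line 2 (0410.54.28, Fenay, 1,326 m², €56,713.02):
Base rate for 0410.54.28 is 9.5%.
Origin Fenay qualifies under the Ilador–Fenay agreement and 0410.54.28 is covered: preferential rate 2% applies instead.
Duty = €56,713.02 × 2% = €1,134.26.
Line 3 (1450.34.11, Duron, 2,367 units, €323,379.54):
Base rate for 1450.34.11 is 5.5%.
1450.34.11 has an FTA preferential rate, but origin Duron is not Fenay; base rate stands.
Additional duty on 1450.34.11 from Duron: +23.2%. Applied ad valorem rate: 5.5% + 23.2% = 28.7%.
Duty = €323,379.54 × 28.7% = €92,809.93.
Line 4 (2590.50.09, Ravoria, 1,575 kg, €93,838.50):
Base rate for 2590.50.09 is €0.48/kg.
2590.50.09 has an FTA preferential rate, but origin Ravoria is not Fenay; base rate stands.
The additional-duty order on 2590.50.09 targets Duron, not Ravoria; it does not apply.
Duty = 1,575 × €0.48 = €756.00.
Total = €9,951.36 + €1,134.26 + €92,809.93 + €756.00 = €104,651.55.

€104,651.55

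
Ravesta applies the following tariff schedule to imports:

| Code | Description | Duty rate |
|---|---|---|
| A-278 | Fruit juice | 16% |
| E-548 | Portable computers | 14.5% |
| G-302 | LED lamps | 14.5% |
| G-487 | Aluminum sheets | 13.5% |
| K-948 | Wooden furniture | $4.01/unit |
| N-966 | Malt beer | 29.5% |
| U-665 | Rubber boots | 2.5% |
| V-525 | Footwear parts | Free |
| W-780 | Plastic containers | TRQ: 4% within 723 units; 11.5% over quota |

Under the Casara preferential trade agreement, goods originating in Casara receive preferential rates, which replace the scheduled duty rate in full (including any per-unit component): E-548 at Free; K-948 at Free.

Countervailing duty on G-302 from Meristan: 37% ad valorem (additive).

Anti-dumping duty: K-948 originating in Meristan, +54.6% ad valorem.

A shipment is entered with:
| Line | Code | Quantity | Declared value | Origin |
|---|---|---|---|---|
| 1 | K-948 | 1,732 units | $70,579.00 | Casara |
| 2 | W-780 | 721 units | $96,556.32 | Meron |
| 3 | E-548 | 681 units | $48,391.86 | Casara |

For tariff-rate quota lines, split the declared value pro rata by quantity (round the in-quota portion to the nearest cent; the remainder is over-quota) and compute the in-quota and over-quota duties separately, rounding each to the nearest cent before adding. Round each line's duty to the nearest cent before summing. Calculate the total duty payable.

$3,862.25

Line 1 (K-948, Casara, 1,732 units, $70,579.00):
Base rate for K-948 is $4.01/unit.
Origin Casara qualifies under the Ravesta–Casara agreement and K-948 is covered: preferential rate Free applies instead.
The additional-duty order on K-948 targets Meristan, not Casara; it does not apply.
Duty = $70,579.00 × 0% = $0.00.
Line 2 (W-780, Meron, 721 units, $96,556.32):
Code W-780 is under a tariff-rate quota (threshold 723 units). Quantity 721 units is within the quota, so the in-quota rate 4% applies to the full value.
Duty = $96,556.32 × 4% = $3,862.25.
Line 3 (E-548, Casara, 681 units, $48,391.86):
Base rate for E-548 is 14.5%.
Origin Casara qualifies under the Ravesta–Casara agreement and E-548 is covered: preferential rate Free applies instead.
Duty = $48,391.86 × 0% = $0.00.
Total = $0.00 + $3,862.25 + $0.00 = $3,862.25.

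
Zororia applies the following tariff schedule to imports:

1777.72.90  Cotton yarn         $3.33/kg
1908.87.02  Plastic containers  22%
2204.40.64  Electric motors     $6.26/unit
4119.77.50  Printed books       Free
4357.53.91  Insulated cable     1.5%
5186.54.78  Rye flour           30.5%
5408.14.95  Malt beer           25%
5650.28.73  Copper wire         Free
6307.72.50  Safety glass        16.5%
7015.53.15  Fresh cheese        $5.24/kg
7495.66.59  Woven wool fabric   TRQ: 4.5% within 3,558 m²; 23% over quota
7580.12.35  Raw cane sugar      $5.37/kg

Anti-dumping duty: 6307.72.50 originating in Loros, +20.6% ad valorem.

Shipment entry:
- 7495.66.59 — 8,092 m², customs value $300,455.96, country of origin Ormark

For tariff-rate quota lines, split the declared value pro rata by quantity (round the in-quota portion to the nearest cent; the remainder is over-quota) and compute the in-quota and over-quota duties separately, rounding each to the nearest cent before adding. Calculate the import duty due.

Line 1 (7495.66.59, Ormark, 8,092 m², $300,455.96):
Code 7495.66.59 is under a tariff-rate quota (threshold 3,558 m²). In-quota: 3,558 m² at 4.5%; over-quota: 4,534 m² at 23%.
Pro-rata value split: in-quota = $300,455.96 × 3,558/8,092 = $132,108.54; over-quota = $300,455.96 − $132,108.54 = $168,347.42.
In-quota duty = $132,108.54 × 4.5% = $5,944.88. Over-quota duty = $168,347.42 × 23% = $38,719.91.
Line duty = $5,944.88 + $38,719.91 = $44,664.79.

$44,664.79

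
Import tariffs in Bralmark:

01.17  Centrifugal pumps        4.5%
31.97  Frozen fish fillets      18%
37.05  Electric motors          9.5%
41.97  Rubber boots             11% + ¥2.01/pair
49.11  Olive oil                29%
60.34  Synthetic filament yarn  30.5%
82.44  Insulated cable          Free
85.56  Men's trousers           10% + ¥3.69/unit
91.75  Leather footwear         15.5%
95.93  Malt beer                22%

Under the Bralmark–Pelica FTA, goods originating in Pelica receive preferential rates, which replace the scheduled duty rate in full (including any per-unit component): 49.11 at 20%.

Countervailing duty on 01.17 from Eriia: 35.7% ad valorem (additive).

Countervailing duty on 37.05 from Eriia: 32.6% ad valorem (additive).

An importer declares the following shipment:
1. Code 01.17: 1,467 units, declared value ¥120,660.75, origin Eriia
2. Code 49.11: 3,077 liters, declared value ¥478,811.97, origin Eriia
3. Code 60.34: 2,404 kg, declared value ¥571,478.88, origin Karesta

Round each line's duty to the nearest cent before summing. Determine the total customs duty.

¥361,662.15

Line 1 (01.17, Eriia, 1,467 units, ¥120,660.75):
Base rate for 01.17 is 4.5%.
Additional duty on 01.17 from Eriia: +35.7%. Applied ad valorem rate: 4.5% + 35.7% = 40.2%.
Duty = ¥120,660.75 × 40.2% = ¥48,505.62.
Line 2 (49.11, Eriia, 3,077 liters, ¥478,811.97):
Base rate for 49.11 is 29%.
49.11 has an FTA preferential rate, but origin Eriia is not Pelica; base rate stands.
Duty = ¥478,811.97 × 29% = ¥138,855.47.
Line 3 (60.34, Karesta, 2,404 kg, ¥571,478.88):
Base rate for 60.34 is 30.5%.
Duty = ¥571,478.88 × 30.5% = ¥174,301.06.
Total = ¥48,505.62 + ¥138,855.47 + ¥174,301.06 = ¥361,662.15.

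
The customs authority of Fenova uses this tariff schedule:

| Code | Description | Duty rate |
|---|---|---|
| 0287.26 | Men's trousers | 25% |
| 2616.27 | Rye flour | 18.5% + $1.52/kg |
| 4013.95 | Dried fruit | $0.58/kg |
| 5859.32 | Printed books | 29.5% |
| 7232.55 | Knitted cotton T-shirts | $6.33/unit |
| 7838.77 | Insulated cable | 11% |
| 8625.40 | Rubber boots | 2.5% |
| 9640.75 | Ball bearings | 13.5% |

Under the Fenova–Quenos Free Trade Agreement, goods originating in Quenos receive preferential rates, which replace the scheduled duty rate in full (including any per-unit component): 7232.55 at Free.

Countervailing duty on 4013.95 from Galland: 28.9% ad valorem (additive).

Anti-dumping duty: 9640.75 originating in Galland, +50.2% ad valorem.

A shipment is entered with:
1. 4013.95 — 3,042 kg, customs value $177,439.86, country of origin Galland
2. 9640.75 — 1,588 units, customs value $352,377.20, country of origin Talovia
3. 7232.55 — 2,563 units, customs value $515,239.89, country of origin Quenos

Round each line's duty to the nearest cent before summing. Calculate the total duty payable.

Line 1 (4013.95, Galland, 3,042 kg, $177,439.86):
Base rate for 4013.95 is $0.58/kg.
Additional duty on 4013.95 from Galland: +28.9% ad valorem. Applied ad valorem rate = 28.9%.
Duty = $177,439.86 × 28.9% + 3,042 × $0.58 = $53,044.48.
Line 2 (9640.75, Talovia, 1,588 units, $352,377.20):
Base rate for 9640.75 is 13.5%.
The additional-duty order on 9640.75 targets Galland, not Talovia; it does not apply.
Duty = $352,377.20 × 13.5% = $47,570.92.
Line 3 (7232.55, Quenos, 2,563 units, $515,239.89):
Base rate for 7232.55 is $6.33/unit.
Origin Quenos qualifies under the Fenova–Quenos agreement and 7232.55 is covered: preferential rate Free applies instead.
Duty = $515,239.89 × 0% = $0.00.
Total = $53,044.48 + $47,570.92 + $0.00 = $100,615.40.

$100,615.40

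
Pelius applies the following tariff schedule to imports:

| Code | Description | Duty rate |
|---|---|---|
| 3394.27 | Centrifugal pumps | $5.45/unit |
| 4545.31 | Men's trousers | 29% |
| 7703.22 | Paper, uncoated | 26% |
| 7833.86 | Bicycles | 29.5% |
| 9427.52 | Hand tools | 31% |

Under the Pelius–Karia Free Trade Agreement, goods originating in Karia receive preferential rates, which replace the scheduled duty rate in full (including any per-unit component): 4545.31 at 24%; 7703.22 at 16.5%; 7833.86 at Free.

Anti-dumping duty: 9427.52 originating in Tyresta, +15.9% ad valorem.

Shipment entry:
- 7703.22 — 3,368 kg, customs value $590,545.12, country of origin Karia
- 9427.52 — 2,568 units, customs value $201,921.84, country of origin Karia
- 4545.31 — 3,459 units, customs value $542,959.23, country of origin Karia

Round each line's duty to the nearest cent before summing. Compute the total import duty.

$290,345.93

Line 1 (7703.22, Karia, 3,368 kg, $590,545.12):
Base rate for 7703.22 is 26%.
Origin Karia qualifies under the Pelius–Karia agreement and 7703.22 is covered: preferential rate 16.5% applies instead.
Duty = $590,545.12 × 16.5% = $97,439.94.
Line 2 (9427.52, Karia, 2,568 units, $201,921.84):
Base rate for 9427.52 is 31%.
Origin Karia is the FTA partner but 9427.52 is not on the preference list; base rate stands.
The additional-duty order on 9427.52 targets Tyresta, not Karia; it does not apply.
Duty = $201,921.84 × 31% = $62,595.77.
Line 3 (4545.31, Karia, 3,459 units, $542,959.23):
Base rate for 4545.31 is 29%.
Origin Karia qualifies under the Pelius–Karia agreement and 4545.31 is covered: preferential rate 24% applies instead.
Duty = $542,959.23 × 24% = $130,310.22.
Total = $97,439.94 + $62,595.77 + $130,310.22 = $290,345.93.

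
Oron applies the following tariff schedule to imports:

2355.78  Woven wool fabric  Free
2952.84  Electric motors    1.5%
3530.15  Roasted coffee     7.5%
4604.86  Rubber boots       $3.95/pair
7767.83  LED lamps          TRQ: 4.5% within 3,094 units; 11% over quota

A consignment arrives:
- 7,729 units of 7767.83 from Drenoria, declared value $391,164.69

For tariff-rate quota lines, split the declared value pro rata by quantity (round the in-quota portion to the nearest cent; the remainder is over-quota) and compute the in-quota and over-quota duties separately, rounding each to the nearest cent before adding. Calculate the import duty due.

Line 1 (7767.83, Drenoria, 7,729 units, $391,164.69):
Code 7767.83 is under a tariff-rate quota (threshold 3,094 units). In-quota: 3,094 units at 4.5%; over-quota: 4,635 units at 11%.
Pro-rata value split: in-quota = $391,164.69 × 3,094/7,729 = $156,587.34; over-quota = $391,164.69 − $156,587.34 = $234,577.35.
In-quota duty = $156,587.34 × 4.5% = $7,046.43. Over-quota duty = $234,577.35 × 11% = $25,803.51.
Line duty = $7,046.43 + $25,803.51 = $32,849.94.

$32,849.94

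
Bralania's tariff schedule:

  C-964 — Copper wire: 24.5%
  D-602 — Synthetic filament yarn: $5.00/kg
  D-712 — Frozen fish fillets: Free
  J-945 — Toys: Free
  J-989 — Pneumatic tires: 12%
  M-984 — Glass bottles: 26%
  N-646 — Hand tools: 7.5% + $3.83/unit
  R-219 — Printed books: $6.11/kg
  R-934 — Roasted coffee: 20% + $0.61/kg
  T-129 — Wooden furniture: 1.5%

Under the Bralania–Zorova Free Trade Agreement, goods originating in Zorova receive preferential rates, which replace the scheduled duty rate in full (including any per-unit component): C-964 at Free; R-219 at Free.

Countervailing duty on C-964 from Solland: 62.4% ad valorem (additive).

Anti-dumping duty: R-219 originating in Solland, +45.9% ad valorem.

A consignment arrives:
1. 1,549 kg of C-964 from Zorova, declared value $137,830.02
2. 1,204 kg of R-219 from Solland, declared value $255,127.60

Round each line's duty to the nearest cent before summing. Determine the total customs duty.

Line 1 (C-964, Zorova, 1,549 kg, $137,830.02):
Base rate for C-964 is 24.5%.
Origin Zorova qualifies under the Bralania–Zorova agreement and C-964 is covered: preferential rate Free applies instead.
The additional-duty order on C-964 targets Solland, not Zorova; it does not apply.
Duty = $137,830.02 × 0% = $0.00.
Line 2 (R-219, Solland, 1,204 kg, $255,127.60):
Base rate for R-219 is $6.11/kg.
R-219 has an FTA preferential rate, but origin Solland is not Zorova; base rate stands.
Additional duty on R-219 from Solland: +45.9% ad valorem. Applied ad valorem rate = 45.9%.
Duty = $255,127.60 × 45.9% + 1,204 × $6.11 = $124,460.01.
Total = $0.00 + $124,460.01 = $124,460.01.

$124,460.01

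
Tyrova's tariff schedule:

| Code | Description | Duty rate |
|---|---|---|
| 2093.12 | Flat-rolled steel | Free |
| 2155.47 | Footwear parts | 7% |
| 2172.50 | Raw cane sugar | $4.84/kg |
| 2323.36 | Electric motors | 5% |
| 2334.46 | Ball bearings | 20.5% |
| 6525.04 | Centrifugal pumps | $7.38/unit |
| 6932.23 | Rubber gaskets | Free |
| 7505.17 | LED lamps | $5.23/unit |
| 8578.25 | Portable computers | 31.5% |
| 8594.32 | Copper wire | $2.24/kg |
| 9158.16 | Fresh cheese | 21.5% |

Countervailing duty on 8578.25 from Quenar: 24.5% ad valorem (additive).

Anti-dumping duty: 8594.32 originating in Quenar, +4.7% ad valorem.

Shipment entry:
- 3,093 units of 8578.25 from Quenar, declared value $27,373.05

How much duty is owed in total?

$15,328.91

Line 1 (8578.25, Quenar, 3,093 units, $27,373.05):
Base rate for 8578.25 is 31.5%.
Additional duty on 8578.25 from Quenar: +24.5%. Applied ad valorem rate: 31.5% + 24.5% = 56%.
Duty = $27,373.05 × 56% = $15,328.91.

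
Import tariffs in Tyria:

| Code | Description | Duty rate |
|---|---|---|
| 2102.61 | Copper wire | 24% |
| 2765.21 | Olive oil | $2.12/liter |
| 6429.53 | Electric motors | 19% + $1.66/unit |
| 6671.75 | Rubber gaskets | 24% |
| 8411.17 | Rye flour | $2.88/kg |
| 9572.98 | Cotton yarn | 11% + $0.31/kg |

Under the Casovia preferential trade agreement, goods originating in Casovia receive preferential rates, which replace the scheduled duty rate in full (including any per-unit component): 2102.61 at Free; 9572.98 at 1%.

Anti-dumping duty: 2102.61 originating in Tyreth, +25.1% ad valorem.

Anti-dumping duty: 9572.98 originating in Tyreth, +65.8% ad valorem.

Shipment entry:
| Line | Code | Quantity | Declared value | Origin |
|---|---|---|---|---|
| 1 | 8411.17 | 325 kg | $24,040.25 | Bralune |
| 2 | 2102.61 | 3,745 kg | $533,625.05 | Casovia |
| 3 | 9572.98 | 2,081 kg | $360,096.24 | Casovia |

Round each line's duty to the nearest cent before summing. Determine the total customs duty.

Line 1 (8411.17, Bralune, 325 kg, $24,040.25):
Base rate for 8411.17 is $2.88/kg.
Duty = 325 × $2.88 = $936.00.
Line 2 (2102.61, Casovia, 3,745 kg, $533,625.05):
Base rate for 2102.61 is 24%.
Origin Casovia qualifies under the Tyria–Casovia agreement and 2102.61 is covered: preferential rate Free applies instead.
The additional-duty order on 2102.61 targets Tyreth, not Casovia; it does not apply.
Duty = $533,625.05 × 0% = $0.00.
Line 3 (9572.98, Casovia, 2,081 kg, $360,096.24):
Base rate for 9572.98 is 11% + $0.31/kg.
Origin Casovia qualifies under the Tyria–Casovia agreement and 9572.98 is covered: preferential rate 1% applies instead.
The additional-duty order on 9572.98 targets Tyreth, not Casovia; it does not apply.
Duty = $360,096.24 × 1% = $3,600.96.
Total = $936.00 + $0.00 + $3,600.96 = $4,536.96.

$4,536.96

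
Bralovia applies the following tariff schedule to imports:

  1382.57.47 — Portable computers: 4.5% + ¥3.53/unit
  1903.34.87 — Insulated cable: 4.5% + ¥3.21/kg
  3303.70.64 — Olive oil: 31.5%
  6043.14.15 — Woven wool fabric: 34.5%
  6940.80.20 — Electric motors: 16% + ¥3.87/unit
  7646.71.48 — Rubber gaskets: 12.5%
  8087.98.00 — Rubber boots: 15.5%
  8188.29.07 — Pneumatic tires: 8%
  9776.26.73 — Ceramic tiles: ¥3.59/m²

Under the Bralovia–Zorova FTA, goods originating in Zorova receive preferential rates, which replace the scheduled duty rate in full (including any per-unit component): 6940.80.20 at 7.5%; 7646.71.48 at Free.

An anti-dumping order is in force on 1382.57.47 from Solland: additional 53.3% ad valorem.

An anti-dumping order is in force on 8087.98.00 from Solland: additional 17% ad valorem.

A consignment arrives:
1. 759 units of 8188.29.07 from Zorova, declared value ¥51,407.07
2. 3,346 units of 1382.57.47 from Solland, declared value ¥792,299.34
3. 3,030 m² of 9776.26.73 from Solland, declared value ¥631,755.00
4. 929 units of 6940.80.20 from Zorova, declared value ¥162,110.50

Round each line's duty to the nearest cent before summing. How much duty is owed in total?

Line 1 (8188.29.07, Zorova, 759 units, ¥51,407.07):
Base rate for 8188.29.07 is 8%.
Origin Zorova is the FTA partner but 8188.29.07 is not on the preference list; base rate stands.
Duty = ¥51,407.07 × 8% = ¥4,112.57.
Line 2 (1382.57.47, Solland, 3,346 units, ¥792,299.34):
Base rate for 1382.57.47 is 4.5% + ¥3.53/unit.
Additional duty on 1382.57.47 from Solland: +53.3%. Applied ad valorem rate: 4.5% + 53.3% = 57.8%.
Duty = ¥792,299.34 × 57.8% + 3,346 × ¥3.53 = ¥469,760.40.
Line 3 (9776.26.73, Solland, 3,030 m², ¥631,755.00):
Base rate for 9776.26.73 is ¥3.59/m².
Duty = 3,030 × ¥3.59 = ¥10,877.70.
Line 4 (6940.80.20, Zorova, 929 units, ¥162,110.50):
Base rate for 6940.80.20 is 16% + ¥3.87/unit.
Origin Zorova qualifies under the Bralovia–Zorova agreement and 6940.80.20 is covered: preferential rate 7.5% applies instead.
Duty = ¥162,110.50 × 7.5% = ¥12,158.29.
Total = ¥4,112.57 + ¥469,760.40 + ¥10,877.70 + ¥12,158.29 = ¥496,908.96.

¥496,908.96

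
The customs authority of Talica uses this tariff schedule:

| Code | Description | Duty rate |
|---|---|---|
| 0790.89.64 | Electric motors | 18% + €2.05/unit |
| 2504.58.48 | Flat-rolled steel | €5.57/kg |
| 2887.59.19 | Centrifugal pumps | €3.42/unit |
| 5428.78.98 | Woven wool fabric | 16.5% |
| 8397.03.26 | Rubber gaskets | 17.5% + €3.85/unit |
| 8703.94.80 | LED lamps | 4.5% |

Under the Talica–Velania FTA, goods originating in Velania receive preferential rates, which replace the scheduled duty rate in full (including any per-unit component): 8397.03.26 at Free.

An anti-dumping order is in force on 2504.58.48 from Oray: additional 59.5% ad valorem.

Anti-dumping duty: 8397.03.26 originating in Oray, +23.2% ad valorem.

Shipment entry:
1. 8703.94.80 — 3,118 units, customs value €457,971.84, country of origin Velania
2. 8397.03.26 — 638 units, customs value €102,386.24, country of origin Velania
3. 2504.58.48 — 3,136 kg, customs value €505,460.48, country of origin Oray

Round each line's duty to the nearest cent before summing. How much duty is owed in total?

€338,825.24

Line 1 (8703.94.80, Velania, 3,118 units, €457,971.84):
Base rate for 8703.94.80 is 4.5%.
Origin Velania is the FTA partner but 8703.94.80 is not on the preference list; base rate stands.
Duty = €457,971.84 × 4.5% = €20,608.73.
Line 2 (8397.03.26, Velania, 638 units, €102,386.24):
Base rate for 8397.03.26 is 17.5% + €3.85/unit.
Origin Velania qualifies under the Talica–Velania agreement and 8397.03.26 is covered: preferential rate Free applies instead.
The additional-duty order on 8397.03.26 targets Oray, not Velania; it does not apply.
Duty = €102,386.24 × 0% = €0.00.
Line 3 (2504.58.48, Oray, 3,136 kg, €505,460.48):
Base rate for 2504.58.48 is €5.57/kg.
Additional duty on 2504.58.48 from Oray: +59.5% ad valorem. Applied ad valorem rate = 59.5%.
Duty = €505,460.48 × 59.5% + 3,136 × €5.57 = €318,216.51.
Total = €20,608.73 + €0.00 + €318,216.51 = €338,825.24.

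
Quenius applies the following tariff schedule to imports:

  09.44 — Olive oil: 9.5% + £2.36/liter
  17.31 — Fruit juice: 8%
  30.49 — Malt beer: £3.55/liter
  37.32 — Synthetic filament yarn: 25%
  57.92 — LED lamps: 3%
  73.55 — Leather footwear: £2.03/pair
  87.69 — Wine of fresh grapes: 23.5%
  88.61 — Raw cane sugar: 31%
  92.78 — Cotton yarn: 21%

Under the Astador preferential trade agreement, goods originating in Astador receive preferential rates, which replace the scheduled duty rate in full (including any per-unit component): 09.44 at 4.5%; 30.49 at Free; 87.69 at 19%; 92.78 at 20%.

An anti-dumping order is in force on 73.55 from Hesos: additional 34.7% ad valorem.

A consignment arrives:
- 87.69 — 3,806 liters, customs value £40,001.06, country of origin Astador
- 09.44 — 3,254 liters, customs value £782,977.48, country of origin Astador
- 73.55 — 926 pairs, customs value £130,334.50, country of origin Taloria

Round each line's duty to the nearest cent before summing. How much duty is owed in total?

Line 1 (87.69, Astador, 3,806 liters, £40,001.06):
Base rate for 87.69 is 23.5%.
Origin Astador qualifies under the Quenius–Astador agreement and 87.69 is covered: preferential rate 19% applies instead.
Duty = £40,001.06 × 19% = £7,600.20.
Line 2 (09.44, Astador, 3,254 liters, £782,977.48):
Base rate for 09.44 is 9.5% + £2.36/liter.
Origin Astador qualifies under the Quenius–Astador agreement and 09.44 is covered: preferential rate 4.5% applies instead.
Duty = £782,977.48 × 4.5% = £35,233.99.
Line 3 (73.55, Taloria, 926 pairs, £130,334.50):
Base rate for 73.55 is £2.03/pair.
The additional-duty order on 73.55 targets Hesos, not Taloria; it does not apply.
Duty = 926 × £2.03 = £1,879.78.
Total = £7,600.20 + £35,233.99 + £1,879.78 = £44,713.97.

£44,713.97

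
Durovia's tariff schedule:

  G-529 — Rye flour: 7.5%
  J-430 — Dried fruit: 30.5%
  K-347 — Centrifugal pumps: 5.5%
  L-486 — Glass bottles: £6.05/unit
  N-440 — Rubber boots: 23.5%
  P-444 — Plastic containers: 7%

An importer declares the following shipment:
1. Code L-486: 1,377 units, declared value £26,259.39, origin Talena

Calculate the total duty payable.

£8,330.85

Line 1 (L-486, Talena, 1,377 units, £26,259.39):
Base rate for L-486 is £6.05/unit.
Duty = 1,377 × £6.05 = £8,330.85.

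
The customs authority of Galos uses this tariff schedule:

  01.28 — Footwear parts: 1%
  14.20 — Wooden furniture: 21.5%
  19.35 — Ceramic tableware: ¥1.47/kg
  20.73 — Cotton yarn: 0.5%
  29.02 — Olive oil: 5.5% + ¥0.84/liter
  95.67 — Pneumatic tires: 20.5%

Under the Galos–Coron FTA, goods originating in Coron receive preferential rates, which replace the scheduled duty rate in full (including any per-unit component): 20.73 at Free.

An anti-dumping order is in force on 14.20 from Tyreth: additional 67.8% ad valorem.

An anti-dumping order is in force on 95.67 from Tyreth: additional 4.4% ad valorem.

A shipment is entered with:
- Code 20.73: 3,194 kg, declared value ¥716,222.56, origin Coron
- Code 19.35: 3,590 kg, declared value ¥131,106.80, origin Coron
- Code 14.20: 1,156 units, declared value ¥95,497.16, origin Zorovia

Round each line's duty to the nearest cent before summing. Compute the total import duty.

¥25,809.19

Line 1 (20.73, Coron, 3,194 kg, ¥716,222.56):
Base rate for 20.73 is 0.5%.
Origin Coron qualifies under the Galos–Coron agreement and 20.73 is covered: preferential rate Free applies instead.
Duty = ¥716,222.56 × 0% = ¥0.00.
Line 2 (19.35, Coron, 3,590 kg, ¥131,106.80):
Base rate for 19.35 is ¥1.47/kg.
Origin Coron is the FTA partner but 19.35 is not on the preference list; base rate stands.
Duty = 3,590 × ¥1.47 = ¥5,277.30.
Line 3 (14.20, Zorovia, 1,156 units, ¥95,497.16):
Base rate for 14.20 is 21.5%.
The additional-duty order on 14.20 targets Tyreth, not Zorovia; it does not apply.
Duty = ¥95,497.16 × 21.5% = ¥20,531.89.
Total = ¥0.00 + ¥5,277.30 + ¥20,531.89 = ¥25,809.19.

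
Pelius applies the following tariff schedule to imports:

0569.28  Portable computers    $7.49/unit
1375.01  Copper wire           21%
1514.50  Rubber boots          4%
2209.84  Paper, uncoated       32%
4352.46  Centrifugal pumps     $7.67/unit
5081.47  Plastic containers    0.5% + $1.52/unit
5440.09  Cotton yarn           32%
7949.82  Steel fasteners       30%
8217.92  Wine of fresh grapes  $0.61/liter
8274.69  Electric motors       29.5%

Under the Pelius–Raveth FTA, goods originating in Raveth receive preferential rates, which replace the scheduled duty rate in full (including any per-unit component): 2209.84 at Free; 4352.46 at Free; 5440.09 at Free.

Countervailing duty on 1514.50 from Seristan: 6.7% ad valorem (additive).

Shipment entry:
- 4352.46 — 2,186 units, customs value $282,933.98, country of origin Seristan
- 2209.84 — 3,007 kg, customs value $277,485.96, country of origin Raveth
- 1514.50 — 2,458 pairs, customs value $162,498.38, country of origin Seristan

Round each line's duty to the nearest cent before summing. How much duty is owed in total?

Line 1 (4352.46, Seristan, 2,186 units, $282,933.98):
Base rate for 4352.46 is $7.67/unit.
4352.46 has an FTA preferential rate, but origin Seristan is not Raveth; base rate stands.
Duty = 2,186 × $7.67 = $16,766.62.
Line 2 (2209.84, Raveth, 3,007 kg, $277,485.96):
Base rate for 2209.84 is 32%.
Origin Raveth qualifies under the Pelius–Raveth agreement and 2209.84 is covered: preferential rate Free applies instead.
Duty = $277,485.96 × 0% = $0.00.
Line 3 (1514.50, Seristan, 2,458 pairs, $162,498.38):
Base rate for 1514.50 is 4%.
Additional duty on 1514.50 from Seristan: +6.7%. Applied ad valorem rate: 4% + 6.7% = 10.7%.
Duty = $162,498.38 × 10.7% = $17,387.33.
Total = $16,766.62 + $0.00 + $17,387.33 = $34,153.95.

$34,153.95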